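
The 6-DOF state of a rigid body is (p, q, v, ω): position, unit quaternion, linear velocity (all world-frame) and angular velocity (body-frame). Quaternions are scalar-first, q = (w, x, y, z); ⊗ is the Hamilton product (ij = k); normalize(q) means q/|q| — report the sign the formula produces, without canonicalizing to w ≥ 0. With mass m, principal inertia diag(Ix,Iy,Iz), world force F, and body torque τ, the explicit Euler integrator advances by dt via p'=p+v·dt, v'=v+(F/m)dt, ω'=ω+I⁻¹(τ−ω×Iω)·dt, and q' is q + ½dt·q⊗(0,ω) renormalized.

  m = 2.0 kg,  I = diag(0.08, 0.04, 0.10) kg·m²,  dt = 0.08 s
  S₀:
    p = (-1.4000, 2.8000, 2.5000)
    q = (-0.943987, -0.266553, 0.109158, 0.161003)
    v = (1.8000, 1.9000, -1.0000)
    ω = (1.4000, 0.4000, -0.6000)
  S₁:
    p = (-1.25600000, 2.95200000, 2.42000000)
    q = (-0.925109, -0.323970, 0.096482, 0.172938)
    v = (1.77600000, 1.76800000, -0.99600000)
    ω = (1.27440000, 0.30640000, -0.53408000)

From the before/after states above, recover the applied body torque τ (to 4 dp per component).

ω₁ − ω₀ = (-0.12560000, -0.09360000, 0.06592000)
gyro term ω₀×Iω₀ = (-0.0144, 0.0168, -0.0224)
I·α + gyro = (-0.1400, -0.0300, 0.0600)

τ = (-0.1400, -0.0300, 0.0600)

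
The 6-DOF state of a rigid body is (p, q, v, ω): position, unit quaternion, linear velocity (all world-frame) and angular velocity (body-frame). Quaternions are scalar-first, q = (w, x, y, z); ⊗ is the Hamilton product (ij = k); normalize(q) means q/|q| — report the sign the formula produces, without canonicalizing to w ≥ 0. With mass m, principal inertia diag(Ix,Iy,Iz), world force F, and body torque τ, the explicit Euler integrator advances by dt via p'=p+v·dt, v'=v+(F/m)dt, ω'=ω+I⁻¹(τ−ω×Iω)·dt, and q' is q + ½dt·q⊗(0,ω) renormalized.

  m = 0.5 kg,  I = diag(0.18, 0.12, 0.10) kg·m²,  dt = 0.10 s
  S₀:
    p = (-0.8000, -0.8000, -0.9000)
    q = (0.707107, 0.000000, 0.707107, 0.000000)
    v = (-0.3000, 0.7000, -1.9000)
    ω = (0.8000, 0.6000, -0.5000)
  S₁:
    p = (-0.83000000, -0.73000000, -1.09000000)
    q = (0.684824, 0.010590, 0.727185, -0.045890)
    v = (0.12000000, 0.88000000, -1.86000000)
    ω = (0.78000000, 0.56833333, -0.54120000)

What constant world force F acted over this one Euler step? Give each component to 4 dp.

Δv = v₁−v₀ = (0.42000000, 0.18000000, 0.04000000)
applied force F = (2.1000, 0.9000, 0.2000)

F = (2.1000, 0.9000, 0.2000)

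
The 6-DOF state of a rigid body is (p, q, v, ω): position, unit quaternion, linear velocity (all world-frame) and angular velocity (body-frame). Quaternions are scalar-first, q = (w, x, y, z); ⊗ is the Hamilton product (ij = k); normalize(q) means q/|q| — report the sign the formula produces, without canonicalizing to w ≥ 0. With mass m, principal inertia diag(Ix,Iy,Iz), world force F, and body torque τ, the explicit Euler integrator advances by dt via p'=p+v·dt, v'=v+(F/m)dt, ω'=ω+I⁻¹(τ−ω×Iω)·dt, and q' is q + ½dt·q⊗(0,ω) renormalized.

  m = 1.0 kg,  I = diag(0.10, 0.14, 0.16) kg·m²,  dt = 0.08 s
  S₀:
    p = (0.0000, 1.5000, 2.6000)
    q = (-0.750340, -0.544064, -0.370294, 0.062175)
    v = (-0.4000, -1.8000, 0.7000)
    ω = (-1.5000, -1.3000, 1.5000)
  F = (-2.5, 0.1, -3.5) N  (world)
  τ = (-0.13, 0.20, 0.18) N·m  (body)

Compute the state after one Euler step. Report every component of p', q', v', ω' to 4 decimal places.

p' = (-0.0320, 1.3560, 2.6560)
q' = (-0.8020, -0.5155, -0.3009, 0.0231)
v' = (-0.6000, -1.7920, 0.4200)
ω' = (-1.5728, -1.2629, 1.5510)

gyro term ω×Iω = (-0.0390, 0.1350, 0.0780)
α = I⁻¹(τ − ω×Iω) = (-0.9100, 0.4643, 0.6375)
new body rate ω' = (-1.5728, -1.2629, 1.5510)
Hamilton product q⊗(0,ω) = (-1.3907407, 0.6508965, 1.6982755, -0.9736678)
q + ½dt·q⊗(0,ω), renormalized = (-0.8020, -0.5155, -0.3009, 0.0231)
p + v·dt = (-0.0320, 1.3560, 2.6560)
v' = v + a·dt = (-0.6000, -1.7920, 0.4200)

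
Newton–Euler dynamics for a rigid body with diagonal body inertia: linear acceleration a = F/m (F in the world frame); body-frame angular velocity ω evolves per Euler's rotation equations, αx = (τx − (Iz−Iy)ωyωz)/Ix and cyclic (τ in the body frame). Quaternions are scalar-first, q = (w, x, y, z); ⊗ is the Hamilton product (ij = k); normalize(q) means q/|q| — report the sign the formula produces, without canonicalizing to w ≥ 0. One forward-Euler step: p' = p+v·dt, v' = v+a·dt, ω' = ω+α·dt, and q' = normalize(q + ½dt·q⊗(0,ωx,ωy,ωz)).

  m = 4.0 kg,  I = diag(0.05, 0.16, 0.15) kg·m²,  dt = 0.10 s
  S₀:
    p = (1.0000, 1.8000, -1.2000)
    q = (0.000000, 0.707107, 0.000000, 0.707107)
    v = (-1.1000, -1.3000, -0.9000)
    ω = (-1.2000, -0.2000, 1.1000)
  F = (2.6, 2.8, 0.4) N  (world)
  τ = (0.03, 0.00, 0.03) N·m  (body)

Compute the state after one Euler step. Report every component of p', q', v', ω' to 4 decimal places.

p' = (0.8900, 1.6700, -1.2900)
q' = (0.0035, 0.7118, -0.0810, 0.6977)
v' = (-1.0350, -1.2300, -0.8900)
ω' = (-1.1444, -0.2825, 1.1024)

a = (0.6500, 0.7000, 0.1000)
p + v·dt = (0.8900, 1.6700, -1.2900)
v' = v + a·dt = (-1.0350, -1.2300, -0.8900)
α = I⁻¹(τ − ω×Iω) = (0.5560, -0.8250, 0.0240)
ω + α·dt = (-1.1444, -0.2825, 1.1024)
Hamilton product q⊗(0,ω) = (0.0707107, 0.1414214, -1.6263461, -0.1414214)
q + ½dt·q⊗(0,ω), renormalized = (0.0035, 0.7118, -0.0810, 0.6977)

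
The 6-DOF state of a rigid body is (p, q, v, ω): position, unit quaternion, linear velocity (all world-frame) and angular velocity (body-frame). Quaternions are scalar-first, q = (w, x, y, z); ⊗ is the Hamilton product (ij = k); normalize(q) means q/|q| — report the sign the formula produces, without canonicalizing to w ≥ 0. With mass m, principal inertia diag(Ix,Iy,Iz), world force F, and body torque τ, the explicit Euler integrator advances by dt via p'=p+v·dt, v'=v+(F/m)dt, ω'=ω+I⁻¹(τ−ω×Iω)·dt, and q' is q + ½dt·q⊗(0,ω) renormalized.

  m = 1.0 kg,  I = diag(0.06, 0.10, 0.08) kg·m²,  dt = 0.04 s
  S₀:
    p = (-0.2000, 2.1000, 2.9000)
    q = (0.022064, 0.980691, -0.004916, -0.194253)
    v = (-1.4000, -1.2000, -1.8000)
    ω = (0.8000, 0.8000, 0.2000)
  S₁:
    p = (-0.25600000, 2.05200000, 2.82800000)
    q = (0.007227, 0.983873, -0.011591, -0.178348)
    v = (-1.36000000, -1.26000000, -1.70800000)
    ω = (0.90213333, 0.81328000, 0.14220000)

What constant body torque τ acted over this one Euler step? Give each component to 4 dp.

τ = (0.1500, 0.0300, -0.0900)

Δω = ω₁−ω₀ = (0.10213333, 0.01328000, -0.05780000)
precession coupling = (-0.0032, -0.0032, 0.0256)
τ = I·(Δω/dt) + ω₀×(Iω₀) = (0.1500, 0.0300, -0.0900)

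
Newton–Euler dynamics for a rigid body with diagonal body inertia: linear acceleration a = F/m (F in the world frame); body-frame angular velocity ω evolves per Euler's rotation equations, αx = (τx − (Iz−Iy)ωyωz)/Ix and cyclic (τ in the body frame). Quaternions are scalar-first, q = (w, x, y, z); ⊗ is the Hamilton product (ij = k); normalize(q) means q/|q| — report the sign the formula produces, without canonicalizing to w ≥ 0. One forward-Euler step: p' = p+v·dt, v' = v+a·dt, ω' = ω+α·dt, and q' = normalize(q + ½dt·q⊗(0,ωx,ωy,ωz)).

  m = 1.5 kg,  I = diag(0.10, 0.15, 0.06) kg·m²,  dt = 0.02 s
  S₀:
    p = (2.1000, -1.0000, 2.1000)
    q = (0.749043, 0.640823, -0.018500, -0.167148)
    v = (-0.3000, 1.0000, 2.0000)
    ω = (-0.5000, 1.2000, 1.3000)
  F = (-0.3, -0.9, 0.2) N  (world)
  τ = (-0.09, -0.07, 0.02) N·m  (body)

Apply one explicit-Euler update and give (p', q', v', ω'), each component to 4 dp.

precession coupling ω×(Iω) = (-0.1404, -0.0260, -0.0300)
angular accel α = (0.5040, -0.2933, 0.8333)
new body rate ω' = (-0.4899, 1.1941, 1.3167)
q⊗(0,ω) = (0.5599039, -0.1979939, 0.1493557, 1.7334935)
q + ½dt·q⊗(0,ω), renormalized = (0.7545, 0.6387, -0.0170, -0.1498)
new position p' = (2.0940, -0.9800, 2.1400)
v + (F/m)dt = (-0.3040, 0.9880, 2.0027)

p' = (2.0940, -0.9800, 2.1400)
q' = (0.7545, 0.6387, -0.0170, -0.1498)
v' = (-0.3040, 0.9880, 2.0027)
ω' = (-0.4899, 1.1941, 1.3167)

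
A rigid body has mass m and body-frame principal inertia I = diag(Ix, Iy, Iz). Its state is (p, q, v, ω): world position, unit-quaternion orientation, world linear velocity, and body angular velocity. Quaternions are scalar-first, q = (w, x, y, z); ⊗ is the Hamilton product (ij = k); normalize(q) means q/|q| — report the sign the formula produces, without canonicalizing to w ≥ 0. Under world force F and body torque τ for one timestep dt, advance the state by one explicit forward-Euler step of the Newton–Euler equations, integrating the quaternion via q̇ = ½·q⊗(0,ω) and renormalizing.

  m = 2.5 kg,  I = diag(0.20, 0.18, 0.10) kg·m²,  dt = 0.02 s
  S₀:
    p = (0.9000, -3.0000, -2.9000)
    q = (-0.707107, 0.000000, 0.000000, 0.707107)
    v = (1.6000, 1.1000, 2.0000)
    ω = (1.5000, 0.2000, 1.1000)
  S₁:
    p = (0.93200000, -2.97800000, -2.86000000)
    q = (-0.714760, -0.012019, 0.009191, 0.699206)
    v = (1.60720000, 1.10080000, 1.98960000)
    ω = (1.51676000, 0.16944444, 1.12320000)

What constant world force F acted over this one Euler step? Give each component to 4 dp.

F = (0.9000, 0.1000, -1.3000)

velocity change Δv = (0.00720000, 0.00080000, -0.01040000)
F = m·Δv/dt = (0.9000, 0.1000, -1.3000)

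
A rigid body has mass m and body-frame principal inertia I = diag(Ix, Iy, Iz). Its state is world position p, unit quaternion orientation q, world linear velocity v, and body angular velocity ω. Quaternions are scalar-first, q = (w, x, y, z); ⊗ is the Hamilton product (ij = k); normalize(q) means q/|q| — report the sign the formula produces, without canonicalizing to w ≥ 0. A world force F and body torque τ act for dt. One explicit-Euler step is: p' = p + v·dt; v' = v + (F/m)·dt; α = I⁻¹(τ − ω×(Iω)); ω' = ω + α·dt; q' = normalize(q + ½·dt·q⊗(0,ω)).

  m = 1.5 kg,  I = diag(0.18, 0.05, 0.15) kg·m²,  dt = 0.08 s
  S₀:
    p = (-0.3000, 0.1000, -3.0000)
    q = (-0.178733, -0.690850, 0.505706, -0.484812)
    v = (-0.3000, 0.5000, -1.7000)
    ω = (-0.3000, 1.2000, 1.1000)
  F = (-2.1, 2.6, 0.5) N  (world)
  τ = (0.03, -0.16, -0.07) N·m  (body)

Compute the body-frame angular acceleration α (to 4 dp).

α = (-0.5667, -3.0020, -0.7787)

gyro term ω×Iω = (0.1320, -0.0099, 0.0468)
α = I⁻¹(τ − ω×Iω) = (-0.5667, -3.0020, -0.7787)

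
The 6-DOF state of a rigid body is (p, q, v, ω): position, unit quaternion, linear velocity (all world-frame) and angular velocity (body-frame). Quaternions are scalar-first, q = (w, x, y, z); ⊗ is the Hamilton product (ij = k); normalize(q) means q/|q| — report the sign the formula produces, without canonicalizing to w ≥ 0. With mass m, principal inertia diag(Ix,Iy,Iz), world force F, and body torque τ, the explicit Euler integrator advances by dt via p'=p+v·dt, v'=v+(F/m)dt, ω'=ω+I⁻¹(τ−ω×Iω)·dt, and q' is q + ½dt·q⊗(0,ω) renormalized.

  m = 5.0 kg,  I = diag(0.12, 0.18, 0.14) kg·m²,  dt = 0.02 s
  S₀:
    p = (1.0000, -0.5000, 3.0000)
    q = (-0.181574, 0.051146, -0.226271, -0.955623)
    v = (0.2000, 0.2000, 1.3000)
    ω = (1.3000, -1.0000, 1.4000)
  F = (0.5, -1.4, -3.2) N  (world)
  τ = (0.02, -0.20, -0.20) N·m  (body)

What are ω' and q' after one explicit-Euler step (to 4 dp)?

ω' = (1.2940, -1.0182, 1.3826)
q' = (-0.1711, 0.0361, -0.2375, -0.9555)

α = I⁻¹(τ − ω×Iω) = (-0.3000, -0.9089, -0.8714)
new body rate ω' = (1.2940, -1.0182, 1.3826)
Hamilton product q⊗(0,ω) = (1.0451114, -1.5084486, -1.1323403, -0.0111973)
q' = normalize(q + ½dt·q⊗(0,ω)) = (-0.1711, 0.0361, -0.2375, -0.9555)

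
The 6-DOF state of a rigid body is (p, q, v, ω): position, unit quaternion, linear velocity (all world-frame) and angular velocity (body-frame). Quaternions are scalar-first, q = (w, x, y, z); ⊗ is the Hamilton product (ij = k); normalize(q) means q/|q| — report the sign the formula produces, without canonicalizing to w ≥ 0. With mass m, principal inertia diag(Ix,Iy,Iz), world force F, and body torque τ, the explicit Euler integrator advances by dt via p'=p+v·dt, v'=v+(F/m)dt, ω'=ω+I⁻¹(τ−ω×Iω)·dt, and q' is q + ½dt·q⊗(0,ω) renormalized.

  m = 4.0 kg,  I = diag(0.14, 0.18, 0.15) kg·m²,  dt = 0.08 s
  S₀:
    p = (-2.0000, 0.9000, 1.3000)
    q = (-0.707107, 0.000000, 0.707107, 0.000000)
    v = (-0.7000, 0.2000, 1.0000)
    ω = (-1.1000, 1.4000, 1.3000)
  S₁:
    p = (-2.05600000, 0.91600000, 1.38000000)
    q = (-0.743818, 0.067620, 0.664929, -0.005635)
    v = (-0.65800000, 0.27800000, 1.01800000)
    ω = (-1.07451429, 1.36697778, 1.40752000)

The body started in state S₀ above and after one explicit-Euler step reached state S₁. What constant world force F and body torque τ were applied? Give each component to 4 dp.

Δω = ω₁−ω₀ = (0.02548571, -0.03302222, 0.10752000)
τ = I·(Δω/dt) + ω₀×(Iω₀) = (-0.0100, -0.0600, 0.1400)
v₁ − v₀ = (0.04200000, 0.07800000, 0.01800000)
m·(v₁−v₀)/dt = (2.1000, 3.9000, 0.9000)

F = (2.1000, 3.9000, 0.9000)
τ = (-0.0100, -0.0600, 0.1400)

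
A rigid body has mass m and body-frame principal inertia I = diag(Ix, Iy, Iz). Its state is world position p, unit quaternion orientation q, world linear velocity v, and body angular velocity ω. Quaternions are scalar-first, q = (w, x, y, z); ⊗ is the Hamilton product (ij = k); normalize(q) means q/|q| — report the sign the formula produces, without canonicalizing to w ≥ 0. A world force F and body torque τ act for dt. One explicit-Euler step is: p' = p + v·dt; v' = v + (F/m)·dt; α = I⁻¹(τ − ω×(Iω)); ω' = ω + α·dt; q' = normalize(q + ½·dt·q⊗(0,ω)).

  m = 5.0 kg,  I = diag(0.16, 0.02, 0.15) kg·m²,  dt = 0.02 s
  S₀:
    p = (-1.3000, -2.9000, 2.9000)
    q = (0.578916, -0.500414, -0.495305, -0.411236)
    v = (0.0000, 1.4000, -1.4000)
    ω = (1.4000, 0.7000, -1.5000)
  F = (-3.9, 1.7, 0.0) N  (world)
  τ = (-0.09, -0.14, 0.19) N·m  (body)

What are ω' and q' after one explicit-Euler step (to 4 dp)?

ω' = (1.4058, 0.5810, -1.4564)
q' = (0.5831, -0.4819, -0.5044, -0.4164)

angular accel α = (0.2906, -5.9500, 2.1813)
new body rate ω' = (1.4058, 0.5810, -1.4564)
q⊗(0,ω) = (0.4304391, 1.8413051, -0.9211102, -0.5252368)
updated quaternion q' = (0.5831, -0.4819, -0.5044, -0.4164)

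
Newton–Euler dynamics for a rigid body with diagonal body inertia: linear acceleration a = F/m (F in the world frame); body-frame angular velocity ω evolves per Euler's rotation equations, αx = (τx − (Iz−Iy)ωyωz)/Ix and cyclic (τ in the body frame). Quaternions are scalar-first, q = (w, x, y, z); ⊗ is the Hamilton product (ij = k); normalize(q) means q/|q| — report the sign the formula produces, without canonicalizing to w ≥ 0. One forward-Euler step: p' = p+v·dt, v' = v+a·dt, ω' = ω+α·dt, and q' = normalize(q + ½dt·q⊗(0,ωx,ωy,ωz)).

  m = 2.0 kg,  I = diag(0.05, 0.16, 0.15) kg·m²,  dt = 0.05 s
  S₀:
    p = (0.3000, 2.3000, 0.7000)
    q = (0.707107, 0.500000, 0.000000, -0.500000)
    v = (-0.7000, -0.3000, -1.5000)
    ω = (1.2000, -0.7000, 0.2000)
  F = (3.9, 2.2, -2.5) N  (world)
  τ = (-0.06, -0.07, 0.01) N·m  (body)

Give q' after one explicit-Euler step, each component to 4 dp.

2q̇ = q⊗(0,ω) = (-0.5000000, 0.4985284, -1.1949749, -0.2085786)
updated quaternion q' = (0.6942, 0.5121, -0.0299, -0.5049)

q' = (0.6942, 0.5121, -0.0299, -0.5049)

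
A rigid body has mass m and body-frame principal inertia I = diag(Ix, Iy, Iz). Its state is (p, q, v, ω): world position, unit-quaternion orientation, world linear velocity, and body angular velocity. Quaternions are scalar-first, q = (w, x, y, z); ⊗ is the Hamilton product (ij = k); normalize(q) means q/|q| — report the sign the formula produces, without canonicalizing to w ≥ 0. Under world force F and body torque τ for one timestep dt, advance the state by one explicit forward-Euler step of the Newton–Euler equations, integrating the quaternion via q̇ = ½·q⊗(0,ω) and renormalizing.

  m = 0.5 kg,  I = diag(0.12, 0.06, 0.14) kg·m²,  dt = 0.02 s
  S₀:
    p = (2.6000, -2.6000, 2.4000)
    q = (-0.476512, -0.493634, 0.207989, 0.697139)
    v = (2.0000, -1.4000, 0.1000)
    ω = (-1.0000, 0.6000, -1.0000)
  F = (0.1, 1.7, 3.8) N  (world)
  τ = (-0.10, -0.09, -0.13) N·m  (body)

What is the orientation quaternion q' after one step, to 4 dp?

2q̇ = q⊗(0,ω) = (0.0787116, -0.1497604, -1.4766802, 0.3883206)
q + ½dt·q⊗(0,ω), renormalized = (-0.4757, -0.4951, 0.1932, 0.7009)

q' = (-0.4757, -0.4951, 0.1932, 0.7009)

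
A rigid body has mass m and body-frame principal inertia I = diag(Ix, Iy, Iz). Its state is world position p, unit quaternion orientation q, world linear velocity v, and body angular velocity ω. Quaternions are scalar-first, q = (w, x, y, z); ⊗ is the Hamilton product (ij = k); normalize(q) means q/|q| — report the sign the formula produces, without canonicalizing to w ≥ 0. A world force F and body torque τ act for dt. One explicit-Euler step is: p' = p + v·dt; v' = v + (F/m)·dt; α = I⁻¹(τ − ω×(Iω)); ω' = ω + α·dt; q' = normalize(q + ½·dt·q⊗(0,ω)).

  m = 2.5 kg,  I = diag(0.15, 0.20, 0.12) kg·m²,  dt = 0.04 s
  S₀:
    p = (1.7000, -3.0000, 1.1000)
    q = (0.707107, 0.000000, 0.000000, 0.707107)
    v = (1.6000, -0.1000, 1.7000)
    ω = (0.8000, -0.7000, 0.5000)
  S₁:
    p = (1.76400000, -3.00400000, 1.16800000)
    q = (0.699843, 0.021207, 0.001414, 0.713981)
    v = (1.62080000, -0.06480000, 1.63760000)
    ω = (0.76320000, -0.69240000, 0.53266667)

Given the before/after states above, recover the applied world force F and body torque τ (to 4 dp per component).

F = (1.3000, 2.2000, -3.9000)
τ = (-0.1100, 0.0500, 0.0700)

velocity change Δv = (0.02080000, 0.03520000, -0.06240000)
m·(v₁−v₀)/dt = (1.3000, 2.2000, -3.9000)
Δω = ω₁−ω₀ = (-0.03680000, 0.00760000, 0.03266667)
gyro term ω₀×Iω₀ = (0.0280, 0.0120, -0.0280)
τ = I·(Δω/dt) + ω₀×(Iω₀) = (-0.1100, 0.0500, 0.0700)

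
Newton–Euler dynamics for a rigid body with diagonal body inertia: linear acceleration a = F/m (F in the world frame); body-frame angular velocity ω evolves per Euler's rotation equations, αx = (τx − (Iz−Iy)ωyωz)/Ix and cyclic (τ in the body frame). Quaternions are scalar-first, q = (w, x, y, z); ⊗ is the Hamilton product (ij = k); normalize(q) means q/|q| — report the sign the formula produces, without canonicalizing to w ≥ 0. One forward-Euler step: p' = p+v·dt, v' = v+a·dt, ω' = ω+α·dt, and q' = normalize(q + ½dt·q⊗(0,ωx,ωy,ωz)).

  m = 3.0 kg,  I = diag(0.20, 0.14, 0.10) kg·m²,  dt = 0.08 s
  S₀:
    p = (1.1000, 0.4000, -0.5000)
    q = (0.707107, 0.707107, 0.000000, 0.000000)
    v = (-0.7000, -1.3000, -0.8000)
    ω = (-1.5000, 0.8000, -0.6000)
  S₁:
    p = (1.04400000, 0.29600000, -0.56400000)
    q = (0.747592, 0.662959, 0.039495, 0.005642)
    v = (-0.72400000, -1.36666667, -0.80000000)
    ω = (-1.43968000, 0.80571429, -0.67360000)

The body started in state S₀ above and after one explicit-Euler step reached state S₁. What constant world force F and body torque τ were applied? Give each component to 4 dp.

F = (-0.9000, -2.5000, 0.0000)
τ = (0.1700, 0.1000, -0.0200)

velocity change Δv = (-0.02400000, -0.06666667, 0.00000000)
F = m·Δv/dt = (-0.9000, -2.5000, 0.0000)
Δω = ω₁−ω₀ = (0.06032000, 0.00571429, -0.07360000)
precession coupling = (0.0192, 0.0900, 0.0720)
τ = I·(Δω/dt) + ω₀×(Iω₀) = (0.1700, 0.1000, -0.0200)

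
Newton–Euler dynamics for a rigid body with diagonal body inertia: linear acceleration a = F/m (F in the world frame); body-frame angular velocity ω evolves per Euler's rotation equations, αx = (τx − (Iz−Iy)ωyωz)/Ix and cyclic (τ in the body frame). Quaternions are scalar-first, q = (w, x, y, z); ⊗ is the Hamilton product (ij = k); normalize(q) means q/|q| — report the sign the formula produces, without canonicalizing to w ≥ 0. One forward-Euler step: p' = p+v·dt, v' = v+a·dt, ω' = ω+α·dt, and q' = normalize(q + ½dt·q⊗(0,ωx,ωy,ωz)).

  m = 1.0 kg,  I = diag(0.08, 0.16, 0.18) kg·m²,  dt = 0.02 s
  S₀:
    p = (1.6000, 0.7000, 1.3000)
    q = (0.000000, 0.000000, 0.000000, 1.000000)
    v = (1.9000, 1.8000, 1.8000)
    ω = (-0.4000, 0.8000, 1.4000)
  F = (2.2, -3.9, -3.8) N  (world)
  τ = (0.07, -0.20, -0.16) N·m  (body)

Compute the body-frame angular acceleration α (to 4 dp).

α = (0.5950, -1.6000, -0.7467)

gyro term ω×Iω = (0.0224, 0.0560, -0.0256)
(τ − ω×Iω)/I = (0.5950, -1.6000, -0.7467)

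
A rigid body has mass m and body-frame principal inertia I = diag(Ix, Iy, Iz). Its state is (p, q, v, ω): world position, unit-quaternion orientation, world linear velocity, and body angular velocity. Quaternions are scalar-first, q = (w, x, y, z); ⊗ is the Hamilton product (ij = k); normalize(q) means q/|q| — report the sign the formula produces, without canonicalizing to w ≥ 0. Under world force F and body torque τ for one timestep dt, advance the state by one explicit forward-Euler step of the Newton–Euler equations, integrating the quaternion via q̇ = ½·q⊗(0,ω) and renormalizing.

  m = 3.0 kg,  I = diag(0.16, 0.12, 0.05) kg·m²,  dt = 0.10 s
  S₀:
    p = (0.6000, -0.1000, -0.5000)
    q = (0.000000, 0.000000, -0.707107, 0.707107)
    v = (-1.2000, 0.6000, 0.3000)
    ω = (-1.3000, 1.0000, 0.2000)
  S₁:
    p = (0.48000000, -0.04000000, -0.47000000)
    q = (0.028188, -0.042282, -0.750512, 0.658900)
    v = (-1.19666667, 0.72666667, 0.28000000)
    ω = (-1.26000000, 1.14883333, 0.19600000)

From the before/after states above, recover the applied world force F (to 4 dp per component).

Δv = v₁−v₀ = (0.00333333, 0.12666667, -0.02000000)
F = m·Δv/dt = (0.1000, 3.8000, -0.6000)

F = (0.1000, 3.8000, -0.6000)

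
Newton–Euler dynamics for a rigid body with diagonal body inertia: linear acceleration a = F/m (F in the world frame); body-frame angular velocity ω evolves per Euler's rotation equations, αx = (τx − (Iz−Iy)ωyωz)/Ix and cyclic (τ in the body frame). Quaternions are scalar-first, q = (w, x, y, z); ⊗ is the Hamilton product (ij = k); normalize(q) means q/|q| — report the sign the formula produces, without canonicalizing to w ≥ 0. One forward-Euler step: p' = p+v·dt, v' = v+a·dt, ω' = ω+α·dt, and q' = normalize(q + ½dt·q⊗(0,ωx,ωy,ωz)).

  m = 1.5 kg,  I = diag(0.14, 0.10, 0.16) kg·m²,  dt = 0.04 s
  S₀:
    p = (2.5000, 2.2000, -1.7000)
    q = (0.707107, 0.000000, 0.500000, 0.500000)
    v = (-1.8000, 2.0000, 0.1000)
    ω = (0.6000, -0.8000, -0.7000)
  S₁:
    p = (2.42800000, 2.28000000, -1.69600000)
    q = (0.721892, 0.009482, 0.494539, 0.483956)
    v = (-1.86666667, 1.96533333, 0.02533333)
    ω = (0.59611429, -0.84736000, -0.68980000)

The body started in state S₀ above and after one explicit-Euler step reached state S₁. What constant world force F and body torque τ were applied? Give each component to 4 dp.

ω₁ − ω₀ = (-0.00388571, -0.04736000, 0.01020000)
precession coupling = (0.0336, 0.0084, 0.0192)
I·α + gyro = (0.0200, -0.1100, 0.0600)
Δv = v₁−v₀ = (-0.06666667, -0.03466667, -0.07466667)
F = m·Δv/dt = (-2.5000, -1.3000, -2.8000)

F = (-2.5000, -1.3000, -2.8000)
τ = (0.0200, -0.1100, 0.0600)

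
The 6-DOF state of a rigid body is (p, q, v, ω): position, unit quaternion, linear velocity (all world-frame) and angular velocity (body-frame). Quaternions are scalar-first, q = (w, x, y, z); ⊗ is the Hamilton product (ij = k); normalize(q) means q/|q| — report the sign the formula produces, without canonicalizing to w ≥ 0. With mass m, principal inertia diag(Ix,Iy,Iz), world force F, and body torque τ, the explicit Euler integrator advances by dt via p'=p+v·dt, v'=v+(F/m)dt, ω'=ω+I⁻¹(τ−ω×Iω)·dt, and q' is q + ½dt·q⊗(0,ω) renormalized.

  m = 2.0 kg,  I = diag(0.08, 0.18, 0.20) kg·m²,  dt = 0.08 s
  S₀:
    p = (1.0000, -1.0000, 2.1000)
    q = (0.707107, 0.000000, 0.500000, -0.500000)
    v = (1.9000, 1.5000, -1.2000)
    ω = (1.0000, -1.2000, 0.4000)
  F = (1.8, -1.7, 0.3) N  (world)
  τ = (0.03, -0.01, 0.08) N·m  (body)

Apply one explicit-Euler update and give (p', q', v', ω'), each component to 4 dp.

p' = (1.1520, -0.8800, 2.0040)
q' = (0.7376, 0.0123, 0.4451, -0.5076)
v' = (1.9720, 1.4320, -1.1880)
ω' = (1.0396, -1.1831, 0.4800)

ω×(Iω) gyroscopic = (-0.0096, -0.0480, -0.1200)
angular accel α = (0.4950, 0.2111, 1.0000)
ω' = ω + α·dt = (1.0396, -1.1831, 0.4800)
2q̇ = q⊗(0,ω) = (0.8000000, 0.3071070, -1.3485284, -0.2171572)
q + ½dt·q⊗(0,ω), renormalized = (0.7376, 0.0123, 0.4451, -0.5076)
a = (0.9000, -0.8500, 0.1500)
new position p' = (1.1520, -0.8800, 2.0040)
v' = v + a·dt = (1.9720, 1.4320, -1.1880)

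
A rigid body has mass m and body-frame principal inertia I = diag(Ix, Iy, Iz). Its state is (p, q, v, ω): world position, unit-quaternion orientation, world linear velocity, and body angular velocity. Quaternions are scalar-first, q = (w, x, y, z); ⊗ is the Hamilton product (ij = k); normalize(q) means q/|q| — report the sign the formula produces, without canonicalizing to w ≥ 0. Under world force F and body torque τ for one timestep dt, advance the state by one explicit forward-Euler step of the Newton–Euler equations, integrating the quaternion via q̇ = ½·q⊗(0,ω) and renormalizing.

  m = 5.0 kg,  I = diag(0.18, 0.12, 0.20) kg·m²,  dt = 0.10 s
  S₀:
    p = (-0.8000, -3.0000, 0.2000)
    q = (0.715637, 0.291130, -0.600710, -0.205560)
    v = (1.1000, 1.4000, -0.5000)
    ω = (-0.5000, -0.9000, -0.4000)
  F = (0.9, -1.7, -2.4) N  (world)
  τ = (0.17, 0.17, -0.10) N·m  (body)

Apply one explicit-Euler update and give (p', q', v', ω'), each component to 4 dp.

a = (0.1800, -0.3400, -0.4800)
p + v·dt = (-0.6900, -2.8600, 0.1500)
new velocity v' = (1.1180, 1.3660, -0.5480)
α = I⁻¹(τ − ω×Iω) = (0.7844, 1.4500, -0.3650)
ω' = ω + α·dt = (-0.4216, -0.7550, -0.4365)
Hamilton product q⊗(0,ω) = (-0.4772980, -0.3025385, -0.4248413, -0.8486268)
q' = normalize(q + ½dt·q⊗(0,ω)) = (0.6907, 0.2756, -0.6210, -0.2476)

p' = (-0.6900, -2.8600, 0.1500)
q' = (0.6907, 0.2756, -0.6210, -0.2476)
v' = (1.1180, 1.3660, -0.5480)
ω' = (-0.4216, -0.7550, -0.4365)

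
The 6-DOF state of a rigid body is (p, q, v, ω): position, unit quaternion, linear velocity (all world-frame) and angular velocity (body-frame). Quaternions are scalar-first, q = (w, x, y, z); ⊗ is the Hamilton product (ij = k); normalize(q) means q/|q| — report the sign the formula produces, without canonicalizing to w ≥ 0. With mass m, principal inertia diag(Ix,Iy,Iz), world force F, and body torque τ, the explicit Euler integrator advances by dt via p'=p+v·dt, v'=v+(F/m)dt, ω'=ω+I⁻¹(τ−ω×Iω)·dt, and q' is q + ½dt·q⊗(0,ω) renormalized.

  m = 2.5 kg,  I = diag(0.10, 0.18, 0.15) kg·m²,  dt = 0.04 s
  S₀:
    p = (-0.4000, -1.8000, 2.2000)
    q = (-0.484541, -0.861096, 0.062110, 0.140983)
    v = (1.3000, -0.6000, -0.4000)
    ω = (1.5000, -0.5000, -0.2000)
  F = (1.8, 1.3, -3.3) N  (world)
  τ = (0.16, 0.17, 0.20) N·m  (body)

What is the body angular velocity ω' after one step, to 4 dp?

ω' = (1.5652, -0.4656, -0.1307)

precession coupling ω×(Iω) = (-0.0030, 0.0150, -0.0600)
α = I⁻¹(τ − ω×Iω) = (1.6300, 0.8611, 1.7333)
ω' = ω + α·dt = (1.5652, -0.4656, -0.1307)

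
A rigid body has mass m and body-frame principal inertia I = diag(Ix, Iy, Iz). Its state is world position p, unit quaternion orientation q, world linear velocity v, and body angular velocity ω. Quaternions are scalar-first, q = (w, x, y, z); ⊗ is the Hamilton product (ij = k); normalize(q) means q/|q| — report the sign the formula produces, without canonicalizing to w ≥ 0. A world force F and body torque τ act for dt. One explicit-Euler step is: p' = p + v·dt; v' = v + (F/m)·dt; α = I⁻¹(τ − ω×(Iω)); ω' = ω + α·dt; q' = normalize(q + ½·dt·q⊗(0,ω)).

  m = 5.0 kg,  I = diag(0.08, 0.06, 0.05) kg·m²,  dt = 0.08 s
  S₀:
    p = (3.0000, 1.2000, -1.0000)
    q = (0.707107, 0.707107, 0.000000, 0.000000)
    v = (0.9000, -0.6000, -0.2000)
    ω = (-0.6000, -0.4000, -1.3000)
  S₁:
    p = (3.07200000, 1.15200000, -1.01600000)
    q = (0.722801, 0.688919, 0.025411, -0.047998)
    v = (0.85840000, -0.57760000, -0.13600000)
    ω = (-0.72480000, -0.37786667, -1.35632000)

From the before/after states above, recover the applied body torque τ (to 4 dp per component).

τ = (-0.1300, 0.0400, -0.0400)

Δω = ω₁−ω₀ = (-0.12480000, 0.02213333, -0.05632000)
ω₀×(Iω₀) = (-0.0052, 0.0234, -0.0048)
I·α + gyro = (-0.1300, 0.0400, -0.0400)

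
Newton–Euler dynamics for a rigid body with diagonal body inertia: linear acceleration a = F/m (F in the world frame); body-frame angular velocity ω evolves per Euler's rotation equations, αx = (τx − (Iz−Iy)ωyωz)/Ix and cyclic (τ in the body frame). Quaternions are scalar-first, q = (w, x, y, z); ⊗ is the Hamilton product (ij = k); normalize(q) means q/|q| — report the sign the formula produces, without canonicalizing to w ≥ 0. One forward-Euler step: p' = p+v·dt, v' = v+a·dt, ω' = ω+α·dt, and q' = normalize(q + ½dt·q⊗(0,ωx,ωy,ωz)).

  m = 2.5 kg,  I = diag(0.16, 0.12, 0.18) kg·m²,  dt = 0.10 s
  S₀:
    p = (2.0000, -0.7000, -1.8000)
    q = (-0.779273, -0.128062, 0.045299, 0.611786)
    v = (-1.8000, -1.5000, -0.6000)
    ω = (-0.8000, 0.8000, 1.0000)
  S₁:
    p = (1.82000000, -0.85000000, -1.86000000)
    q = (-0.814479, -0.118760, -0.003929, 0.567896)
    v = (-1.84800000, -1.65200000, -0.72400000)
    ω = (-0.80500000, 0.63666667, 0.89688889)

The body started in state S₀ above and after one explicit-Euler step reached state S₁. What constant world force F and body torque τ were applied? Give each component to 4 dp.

F = (-1.2000, -3.8000, -3.1000)
τ = (0.0400, -0.1800, -0.1600)

velocity change Δv = (-0.04800000, -0.15200000, -0.12400000)
F = m·Δv/dt = (-1.2000, -3.8000, -3.1000)
rate change Δω = (-0.00500000, -0.16333333, -0.10311111)
ω₀×(Iω₀) = (0.0480, 0.0160, 0.0256)
I·α + gyro = (0.0400, -0.1800, -0.1600)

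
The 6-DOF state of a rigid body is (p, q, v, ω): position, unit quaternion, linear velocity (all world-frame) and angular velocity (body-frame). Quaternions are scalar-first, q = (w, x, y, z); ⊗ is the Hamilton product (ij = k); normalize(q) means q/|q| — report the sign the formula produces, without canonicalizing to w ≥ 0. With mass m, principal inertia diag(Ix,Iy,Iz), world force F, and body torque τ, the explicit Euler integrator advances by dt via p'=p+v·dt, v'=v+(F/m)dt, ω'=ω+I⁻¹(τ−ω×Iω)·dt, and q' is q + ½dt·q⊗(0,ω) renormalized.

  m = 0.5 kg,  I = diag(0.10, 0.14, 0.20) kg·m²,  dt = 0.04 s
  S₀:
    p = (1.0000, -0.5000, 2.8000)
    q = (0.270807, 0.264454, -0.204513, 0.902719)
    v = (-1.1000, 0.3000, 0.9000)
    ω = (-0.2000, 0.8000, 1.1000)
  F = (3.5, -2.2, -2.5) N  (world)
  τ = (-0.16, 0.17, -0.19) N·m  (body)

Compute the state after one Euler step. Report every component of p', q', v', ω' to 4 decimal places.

p' = (0.9560, -0.4880, 2.8360)
q' = (0.2552, 0.2443, -0.2095, 0.9117)
v' = (-0.8200, 0.1240, 0.7000)
ω' = (-0.2851, 0.8423, 1.0633)

ω×(Iω) gyroscopic = (0.0528, 0.0220, -0.0064)
angular accel α = (-2.1280, 1.0571, -0.9180)
ω + α·dt = (-0.2851, 0.8423, 1.0633)
q⊗(0,ω) = (-0.7764897, -1.0013009, -0.2547976, 0.4685483)
q + ½dt·q⊗(0,ω), renormalized = (0.2552, 0.2443, -0.2095, 0.9117)
a = (7.0000, -4.4000, -5.0000)
p' = p + v·dt = (0.9560, -0.4880, 2.8360)
v + (F/m)dt = (-0.8200, 0.1240, 0.7000)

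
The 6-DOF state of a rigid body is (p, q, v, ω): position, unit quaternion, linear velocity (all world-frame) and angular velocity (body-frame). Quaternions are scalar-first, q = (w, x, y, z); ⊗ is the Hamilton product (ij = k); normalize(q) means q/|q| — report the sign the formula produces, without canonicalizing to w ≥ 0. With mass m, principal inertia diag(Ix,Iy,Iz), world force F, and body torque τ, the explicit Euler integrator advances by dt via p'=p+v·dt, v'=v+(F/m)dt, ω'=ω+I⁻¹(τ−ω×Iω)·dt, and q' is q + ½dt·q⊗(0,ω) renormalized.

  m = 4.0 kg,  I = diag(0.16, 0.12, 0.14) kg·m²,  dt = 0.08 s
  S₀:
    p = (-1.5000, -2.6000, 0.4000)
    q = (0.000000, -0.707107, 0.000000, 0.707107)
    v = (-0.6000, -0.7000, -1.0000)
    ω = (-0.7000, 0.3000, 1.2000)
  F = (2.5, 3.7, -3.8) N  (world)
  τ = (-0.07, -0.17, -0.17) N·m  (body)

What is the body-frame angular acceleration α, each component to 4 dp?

α = (-0.4825, -1.2767, -1.2743)

gyro term ω×Iω = (0.0072, -0.0168, 0.0084)
angular accel α = (-0.4825, -1.2767, -1.2743)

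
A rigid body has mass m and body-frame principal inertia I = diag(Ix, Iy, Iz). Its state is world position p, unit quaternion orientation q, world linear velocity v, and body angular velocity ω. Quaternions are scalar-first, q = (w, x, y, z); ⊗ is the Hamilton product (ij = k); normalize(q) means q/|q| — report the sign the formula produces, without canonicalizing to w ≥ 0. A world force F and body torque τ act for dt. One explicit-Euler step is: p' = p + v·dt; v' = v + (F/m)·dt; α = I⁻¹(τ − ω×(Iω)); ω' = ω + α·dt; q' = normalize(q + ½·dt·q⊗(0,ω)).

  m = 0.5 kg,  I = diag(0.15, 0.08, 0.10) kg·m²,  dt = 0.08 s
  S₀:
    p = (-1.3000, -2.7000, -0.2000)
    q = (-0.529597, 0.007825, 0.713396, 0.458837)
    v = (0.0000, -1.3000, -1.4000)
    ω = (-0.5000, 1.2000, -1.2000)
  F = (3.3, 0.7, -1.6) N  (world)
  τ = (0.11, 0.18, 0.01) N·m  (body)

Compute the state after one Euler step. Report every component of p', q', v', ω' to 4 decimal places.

p' = (-1.3000, -2.8040, -0.3120)
q' = (-0.5403, -0.0378, 0.6775, 0.4977)
v' = (0.5280, -1.1880, -1.6560)
ω' = (-0.4260, 1.3500, -1.2256)

a = (6.6000, 1.4000, -3.2000)
new position p' = (-1.3000, -2.8040, -0.3120)
v' = v + a·dt = (0.5280, -1.1880, -1.6560)
angular accel α = (0.9253, 1.8750, -0.3200)
ω + α·dt = (-0.4260, 1.3500, -1.2256)
q⊗(0,ω) = (-0.3015583, -1.1418811, -0.8555449, 1.0016044)
q' = normalize(q + ½dt·q⊗(0,ω)) = (-0.5403, -0.0378, 0.6775, 0.4977)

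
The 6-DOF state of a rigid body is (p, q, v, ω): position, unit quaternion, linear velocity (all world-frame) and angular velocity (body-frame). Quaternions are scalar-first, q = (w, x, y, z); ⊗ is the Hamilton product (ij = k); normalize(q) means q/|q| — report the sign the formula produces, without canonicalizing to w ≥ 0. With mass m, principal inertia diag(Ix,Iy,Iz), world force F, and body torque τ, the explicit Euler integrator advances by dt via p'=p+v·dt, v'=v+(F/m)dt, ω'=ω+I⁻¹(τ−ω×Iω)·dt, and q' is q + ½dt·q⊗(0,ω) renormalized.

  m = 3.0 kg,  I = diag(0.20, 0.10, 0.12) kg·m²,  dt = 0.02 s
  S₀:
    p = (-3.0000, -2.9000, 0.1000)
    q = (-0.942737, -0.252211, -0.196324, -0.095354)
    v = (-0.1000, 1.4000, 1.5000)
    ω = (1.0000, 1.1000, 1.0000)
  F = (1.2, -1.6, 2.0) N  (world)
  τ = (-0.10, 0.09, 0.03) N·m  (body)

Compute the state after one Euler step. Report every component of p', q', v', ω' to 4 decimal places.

linear accel F/m = (0.4000, -0.5333, 0.6667)
p + v·dt = (-3.0020, -2.8720, 0.1300)
v + (F/m)dt = (-0.0920, 1.3893, 1.5133)
α = I⁻¹(τ − ω×Iω) = (-0.6100, 0.1000, 1.1667)
new body rate ω' = (0.9878, 1.1020, 1.0233)
Hamilton product q⊗(0,ω) = (0.5635214, -1.0341716, -0.8801537, -1.0238451)
q + ½dt·q⊗(0,ω), renormalized = (-0.9370, -0.2625, -0.2051, -0.1056)

p' = (-3.0020, -2.8720, 0.1300)
q' = (-0.9370, -0.2625, -0.2051, -0.1056)
v' = (-0.0920, 1.3893, 1.5133)
ω' = (0.9878, 1.1020, 1.0233)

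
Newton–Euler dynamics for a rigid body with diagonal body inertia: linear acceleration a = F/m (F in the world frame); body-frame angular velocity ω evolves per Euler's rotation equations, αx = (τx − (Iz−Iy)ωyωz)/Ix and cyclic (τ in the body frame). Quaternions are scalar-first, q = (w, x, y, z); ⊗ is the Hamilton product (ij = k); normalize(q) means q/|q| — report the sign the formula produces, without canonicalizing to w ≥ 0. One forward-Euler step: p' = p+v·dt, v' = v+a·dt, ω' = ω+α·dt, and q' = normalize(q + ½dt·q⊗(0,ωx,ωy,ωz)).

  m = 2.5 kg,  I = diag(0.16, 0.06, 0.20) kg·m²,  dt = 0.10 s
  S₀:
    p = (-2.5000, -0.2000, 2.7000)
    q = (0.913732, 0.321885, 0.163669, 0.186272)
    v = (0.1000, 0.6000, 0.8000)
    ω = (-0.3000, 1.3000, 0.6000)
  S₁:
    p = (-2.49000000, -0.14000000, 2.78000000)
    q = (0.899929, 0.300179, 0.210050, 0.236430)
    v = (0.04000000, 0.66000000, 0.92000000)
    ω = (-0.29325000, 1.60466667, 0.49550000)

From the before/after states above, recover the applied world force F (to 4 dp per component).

F = (-1.5000, 1.5000, 3.0000)

velocity change Δv = (-0.06000000, 0.06000000, 0.12000000)
F = m·Δv/dt = (-1.5000, 1.5000, 3.0000)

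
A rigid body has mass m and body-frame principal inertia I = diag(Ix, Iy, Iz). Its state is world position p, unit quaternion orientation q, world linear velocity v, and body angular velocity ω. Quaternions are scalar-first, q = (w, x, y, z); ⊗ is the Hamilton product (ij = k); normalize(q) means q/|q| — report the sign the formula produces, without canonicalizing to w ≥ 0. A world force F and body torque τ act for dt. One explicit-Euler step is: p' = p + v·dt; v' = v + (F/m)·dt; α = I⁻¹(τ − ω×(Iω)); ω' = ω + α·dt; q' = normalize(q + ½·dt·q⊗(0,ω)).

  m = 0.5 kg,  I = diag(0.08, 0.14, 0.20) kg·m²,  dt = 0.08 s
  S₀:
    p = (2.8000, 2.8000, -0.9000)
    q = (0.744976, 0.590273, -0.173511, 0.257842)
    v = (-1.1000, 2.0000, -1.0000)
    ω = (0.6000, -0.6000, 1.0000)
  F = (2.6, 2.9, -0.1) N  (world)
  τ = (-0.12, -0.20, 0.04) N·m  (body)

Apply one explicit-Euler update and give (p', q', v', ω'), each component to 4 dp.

p' = (2.7120, 2.9600, -0.9800)
q' = (0.7153, 0.6066, -0.2085, 0.2773)
v' = (-0.6840, 2.4640, -1.0160)
ω' = (0.5160, -0.6731, 1.0246)

(τ − ω×Iω)/I = (-1.0500, -0.9143, 0.3080)
new body rate ω' = (0.5160, -0.6731, 1.0246)
2q̇ = q⊗(0,ω) = (-0.7161124, 0.4281798, -0.8825534, 0.4949188)
updated quaternion q' = (0.7153, 0.6066, -0.2085, 0.2773)
a = (5.2000, 5.8000, -0.2000)
p' = p + v·dt = (2.7120, 2.9600, -0.9800)
v + (F/m)dt = (-0.6840, 2.4640, -1.0160)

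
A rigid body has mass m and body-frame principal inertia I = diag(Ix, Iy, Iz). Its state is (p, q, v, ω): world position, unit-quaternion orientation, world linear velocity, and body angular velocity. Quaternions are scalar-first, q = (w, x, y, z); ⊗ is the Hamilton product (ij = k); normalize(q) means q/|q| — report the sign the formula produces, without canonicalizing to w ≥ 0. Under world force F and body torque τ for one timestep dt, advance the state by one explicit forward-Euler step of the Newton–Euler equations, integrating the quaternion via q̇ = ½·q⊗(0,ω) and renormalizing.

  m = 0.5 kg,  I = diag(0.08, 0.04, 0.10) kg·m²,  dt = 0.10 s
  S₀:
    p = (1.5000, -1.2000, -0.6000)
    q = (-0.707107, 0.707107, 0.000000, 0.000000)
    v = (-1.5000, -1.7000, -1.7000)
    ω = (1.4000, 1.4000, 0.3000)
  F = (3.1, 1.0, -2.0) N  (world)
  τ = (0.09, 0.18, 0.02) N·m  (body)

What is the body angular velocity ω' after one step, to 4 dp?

gyro term ω×Iω = (0.0252, -0.0084, -0.0784)
α = I⁻¹(τ − ω×Iω) = (0.8100, 4.7100, 0.9840)
ω' = ω + α·dt = (1.4810, 1.8710, 0.3984)

ω' = (1.4810, 1.8710, 0.3984)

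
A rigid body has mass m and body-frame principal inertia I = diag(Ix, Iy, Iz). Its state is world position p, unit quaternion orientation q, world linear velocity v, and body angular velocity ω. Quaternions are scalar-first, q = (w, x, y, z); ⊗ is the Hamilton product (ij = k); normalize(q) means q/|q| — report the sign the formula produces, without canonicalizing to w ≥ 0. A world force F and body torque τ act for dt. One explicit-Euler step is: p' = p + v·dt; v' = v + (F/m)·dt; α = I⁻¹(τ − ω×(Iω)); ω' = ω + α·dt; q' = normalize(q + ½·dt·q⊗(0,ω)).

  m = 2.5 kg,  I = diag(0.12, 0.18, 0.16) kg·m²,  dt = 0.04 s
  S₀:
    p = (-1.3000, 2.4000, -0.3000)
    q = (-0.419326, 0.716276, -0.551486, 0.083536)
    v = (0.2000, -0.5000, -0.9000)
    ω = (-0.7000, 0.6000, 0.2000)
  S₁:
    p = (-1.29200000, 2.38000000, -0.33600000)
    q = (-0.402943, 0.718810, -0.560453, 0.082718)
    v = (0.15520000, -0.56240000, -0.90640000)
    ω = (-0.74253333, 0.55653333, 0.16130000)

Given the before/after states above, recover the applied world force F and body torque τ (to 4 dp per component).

F = (-2.8000, -3.9000, -0.4000)
τ = (-0.1300, -0.1900, -0.1800)

ω₁ − ω₀ = (-0.04253333, -0.04346667, -0.03870000)
precession coupling = (-0.0024, 0.0056, -0.0252)
τ = I·(Δω/dt) + ω₀×(Iω₀) = (-0.1300, -0.1900, -0.1800)
velocity change Δv = (-0.04480000, -0.06240000, -0.00640000)
applied force F = (-2.8000, -3.9000, -0.4000)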